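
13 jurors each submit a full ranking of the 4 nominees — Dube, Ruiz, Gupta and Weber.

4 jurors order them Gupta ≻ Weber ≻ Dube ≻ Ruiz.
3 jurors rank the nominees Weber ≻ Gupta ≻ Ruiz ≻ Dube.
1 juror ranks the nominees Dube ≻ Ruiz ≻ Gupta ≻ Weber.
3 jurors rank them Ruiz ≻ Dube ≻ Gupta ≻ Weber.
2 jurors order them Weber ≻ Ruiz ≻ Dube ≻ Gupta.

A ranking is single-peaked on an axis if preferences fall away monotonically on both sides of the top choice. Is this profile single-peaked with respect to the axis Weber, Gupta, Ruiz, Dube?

no

Axis positions: Weber=1, Gupta=2, Ruiz=3, Dube=4.
Ballot type 1: ranking walks positions 2-1-4-3; Dube is ranked above Ruiz even though Ruiz lies between Dube and the peak Gupta on the axis — preferences dip and rise again. Not single-peaked.
Ballot type 2 (peak Weber at position 1): ranking walks positions 1-2-3-4, expanding outward from the peak — single-peaked.
Ballot type 3 (peak Dube at position 4): ranking walks positions 4-3-2-1, expanding outward from the peak — single-peaked.
Ballot type 4 (peak Ruiz at position 3): ranking walks positions 3-4-2-1, expanding outward from the peak — single-peaked.
Ballot type 5: ranking walks positions 1-3-4-2; Ruiz is ranked above Gupta even though Gupta lies between Ruiz and the peak Weber on the axis — preferences dip and rise again. Not single-peaked.
Ballot type 1 violates single-peakedness, so the profile is not single-peaked on this axis.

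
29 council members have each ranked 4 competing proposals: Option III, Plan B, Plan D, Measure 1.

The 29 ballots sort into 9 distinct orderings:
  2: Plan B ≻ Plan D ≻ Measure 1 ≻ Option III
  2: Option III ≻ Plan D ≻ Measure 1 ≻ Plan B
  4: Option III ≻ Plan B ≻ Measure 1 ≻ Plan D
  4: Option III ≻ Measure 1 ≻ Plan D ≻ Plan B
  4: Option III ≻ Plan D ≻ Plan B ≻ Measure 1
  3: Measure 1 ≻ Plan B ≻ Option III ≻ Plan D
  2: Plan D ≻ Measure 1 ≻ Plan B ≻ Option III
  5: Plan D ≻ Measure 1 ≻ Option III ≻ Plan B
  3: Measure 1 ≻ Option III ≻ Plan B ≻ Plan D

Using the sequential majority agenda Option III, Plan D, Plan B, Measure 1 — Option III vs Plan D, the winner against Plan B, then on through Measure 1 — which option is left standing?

Measure 1

Round 1: Option III vs Plan D — 20–9, Option III advances.
Round 2: Option III vs Plan B — 22–7, Option III advances.
Round 3: Option III vs Measure 1 — 14–15, Measure 1 advances.
The agenda winner is Measure 1.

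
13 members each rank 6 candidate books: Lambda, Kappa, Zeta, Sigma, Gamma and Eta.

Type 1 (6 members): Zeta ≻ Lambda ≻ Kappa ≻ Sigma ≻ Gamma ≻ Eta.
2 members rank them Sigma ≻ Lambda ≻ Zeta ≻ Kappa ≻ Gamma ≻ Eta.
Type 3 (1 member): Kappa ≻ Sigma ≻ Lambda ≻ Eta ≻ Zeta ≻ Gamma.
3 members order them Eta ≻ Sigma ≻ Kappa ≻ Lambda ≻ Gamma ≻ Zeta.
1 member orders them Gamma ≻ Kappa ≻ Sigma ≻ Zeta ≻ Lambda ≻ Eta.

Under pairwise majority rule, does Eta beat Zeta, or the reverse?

Zeta

Ballots ranking Eta above Zeta: 1 + 3 = 4.
Ballots ranking Zeta above Eta: 13 − 4 = 9.
Zeta wins the head-to-head 9–4.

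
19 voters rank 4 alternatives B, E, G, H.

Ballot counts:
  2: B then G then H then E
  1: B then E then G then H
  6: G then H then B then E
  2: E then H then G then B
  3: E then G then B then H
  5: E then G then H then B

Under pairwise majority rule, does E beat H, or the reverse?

Ballots ranking E above H: 1 + 2 + 3 + 5 = 11.
Ballots ranking H above E: 19 − 11 = 8.
E wins the head-to-head 11–8.

E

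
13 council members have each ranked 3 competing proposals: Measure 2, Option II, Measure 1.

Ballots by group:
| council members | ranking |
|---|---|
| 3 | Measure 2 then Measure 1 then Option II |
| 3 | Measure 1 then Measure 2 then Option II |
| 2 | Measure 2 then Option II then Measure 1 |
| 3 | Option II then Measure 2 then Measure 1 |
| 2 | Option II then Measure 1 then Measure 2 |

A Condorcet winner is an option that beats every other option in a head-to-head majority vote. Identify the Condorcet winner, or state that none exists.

Check each pair by majority over 13 ballots:
Measure 2 vs Option II: 8 to 5, Measure 2.
Measure 2 vs Measure 1: Measure 2 preferred on 3+2+3 = 8 ballots; Measure 2 wins 8–5.
Option II vs Measure 1: Option II is ranked higher on 2+3+2 = 7 ballots, Measure 1 on 6. Option II wins 7–6.
Only Measure 2 has no losses; Measure 2 is the Condorcet winner.

Measure 2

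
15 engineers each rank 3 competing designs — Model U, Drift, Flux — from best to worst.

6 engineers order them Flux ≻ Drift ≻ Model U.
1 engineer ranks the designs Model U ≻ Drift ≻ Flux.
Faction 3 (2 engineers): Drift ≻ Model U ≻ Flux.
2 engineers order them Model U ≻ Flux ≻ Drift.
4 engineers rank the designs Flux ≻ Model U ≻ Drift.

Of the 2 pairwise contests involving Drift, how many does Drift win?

1

Drift against each rival (15 engineers):
Drift vs Model U: 6+2 = 8 for Drift, 7 for Model U — Drift by 8–7.
Drift vs Flux: Drift is ranked higher on 1+2 = 3 ballots, Flux on 12. Flux wins 12–3.
Drift beats Model U; loses to Flux — 1 pairwise win.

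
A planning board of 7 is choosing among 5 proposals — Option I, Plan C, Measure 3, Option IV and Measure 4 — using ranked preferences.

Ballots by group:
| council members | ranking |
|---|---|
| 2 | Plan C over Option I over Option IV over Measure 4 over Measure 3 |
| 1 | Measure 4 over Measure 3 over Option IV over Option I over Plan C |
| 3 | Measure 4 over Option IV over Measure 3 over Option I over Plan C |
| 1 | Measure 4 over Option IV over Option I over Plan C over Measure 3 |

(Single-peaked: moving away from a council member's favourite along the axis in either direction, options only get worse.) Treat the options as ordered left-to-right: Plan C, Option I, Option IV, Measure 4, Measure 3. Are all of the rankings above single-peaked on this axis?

Axis positions: Plan C=1, Option I=2, Option IV=3, Measure 4=4, Measure 3=5.
Group 1 (peak Plan C at position 1): ranking walks positions 1-2-3-4-5, expanding outward from the peak — single-peaked.
Group 2 (peak Measure 4 at position 4): ranking walks positions 4-5-3-2-1, expanding outward from the peak — single-peaked.
Group 3 (peak Measure 4 at position 4): ranking walks positions 4-3-5-2-1, expanding outward from the peak — single-peaked.
Group 4 (peak Measure 4 at position 4): ranking walks positions 4-3-2-1-5, expanding outward from the peak — single-peaked.
Every ranking is single-peaked on this axis.

yes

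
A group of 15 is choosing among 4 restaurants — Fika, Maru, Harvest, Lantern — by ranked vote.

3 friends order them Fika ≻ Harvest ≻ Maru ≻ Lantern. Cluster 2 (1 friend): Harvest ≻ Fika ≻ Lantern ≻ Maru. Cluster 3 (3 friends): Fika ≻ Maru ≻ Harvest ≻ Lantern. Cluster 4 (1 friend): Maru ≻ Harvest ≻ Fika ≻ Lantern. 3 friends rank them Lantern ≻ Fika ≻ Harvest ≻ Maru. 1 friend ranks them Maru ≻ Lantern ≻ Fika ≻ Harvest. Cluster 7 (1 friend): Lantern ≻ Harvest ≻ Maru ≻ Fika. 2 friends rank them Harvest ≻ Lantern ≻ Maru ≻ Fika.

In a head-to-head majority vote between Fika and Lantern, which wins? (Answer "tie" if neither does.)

Ballots ranking Fika above Lantern: 3 + 1 + 3 + 1 = 8.
Ballots ranking Lantern above Fika: 15 − 8 = 7.
Fika wins the head-to-head 8–7.

Fika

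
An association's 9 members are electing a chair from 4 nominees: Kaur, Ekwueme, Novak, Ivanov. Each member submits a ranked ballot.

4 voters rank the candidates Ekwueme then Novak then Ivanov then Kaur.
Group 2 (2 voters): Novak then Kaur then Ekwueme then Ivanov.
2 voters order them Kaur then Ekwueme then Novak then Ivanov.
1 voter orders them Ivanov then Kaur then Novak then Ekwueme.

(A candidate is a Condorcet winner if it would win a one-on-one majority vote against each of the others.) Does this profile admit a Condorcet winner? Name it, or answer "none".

none

Pairwise majorities:
Kaur vs Ekwueme: Kaur, 5–4.
Kaur–Novak: Novak 6–3.
Kaur vs Ivanov: Ivanov, 5–4.
Ekwueme–Novak: Ekwueme 6–3.
Ekwueme vs Ivanov: Ekwueme wins 8–1.
Novak vs Ivanov: Novak wins 8–1.
Each candidate drops at least one matchup (Kaur loses to Novak; Ekwueme loses to Kaur; Novak loses to Ekwueme; Ivanov loses to Ekwueme); the cycle Kaur → Ekwueme → Novak → Kaur rules out a Condorcet winner.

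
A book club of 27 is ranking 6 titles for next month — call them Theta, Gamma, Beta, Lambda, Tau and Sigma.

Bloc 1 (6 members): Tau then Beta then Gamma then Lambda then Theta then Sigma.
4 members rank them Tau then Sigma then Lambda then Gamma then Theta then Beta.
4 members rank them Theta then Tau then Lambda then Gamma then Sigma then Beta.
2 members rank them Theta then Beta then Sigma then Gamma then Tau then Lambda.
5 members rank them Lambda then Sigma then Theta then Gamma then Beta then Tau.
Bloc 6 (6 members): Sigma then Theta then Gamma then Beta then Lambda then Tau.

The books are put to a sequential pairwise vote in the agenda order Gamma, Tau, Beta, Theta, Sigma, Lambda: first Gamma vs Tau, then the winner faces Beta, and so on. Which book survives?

Round 1: Gamma vs Tau — 13–14, Tau advances.
Round 2: Tau vs Beta — 14–13, Tau advances.
Round 3: Tau vs Theta — 10–17, Theta advances.
Round 4: Theta vs Sigma — 12–15, Sigma advances.
Round 5: Sigma vs Lambda — 12–15, Lambda advances.
The agenda winner is Lambda.

Lambda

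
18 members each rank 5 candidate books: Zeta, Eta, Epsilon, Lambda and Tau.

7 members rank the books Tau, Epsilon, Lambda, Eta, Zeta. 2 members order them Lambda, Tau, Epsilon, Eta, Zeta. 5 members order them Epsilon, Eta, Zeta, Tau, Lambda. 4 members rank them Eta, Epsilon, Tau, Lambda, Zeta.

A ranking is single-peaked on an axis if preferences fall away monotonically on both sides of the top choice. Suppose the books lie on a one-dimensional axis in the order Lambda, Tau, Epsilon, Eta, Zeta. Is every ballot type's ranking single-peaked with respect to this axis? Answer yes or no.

Axis positions: Lambda=1, Tau=2, Epsilon=3, Eta=4, Zeta=5.
Ballot type 1 (peak Tau at position 2): ranking walks positions 2-3-1-4-5, expanding outward from the peak — single-peaked.
Ballot type 2 (peak Lambda at position 1): ranking walks positions 1-2-3-4-5, expanding outward from the peak — single-peaked.
Ballot type 3 (peak Epsilon at position 3): ranking walks positions 3-4-5-2-1, expanding outward from the peak — single-peaked.
Ballot type 4 (peak Eta at position 4): ranking walks positions 4-3-2-1-5, expanding outward from the peak — single-peaked.
Every ranking is single-peaked on this axis.

yes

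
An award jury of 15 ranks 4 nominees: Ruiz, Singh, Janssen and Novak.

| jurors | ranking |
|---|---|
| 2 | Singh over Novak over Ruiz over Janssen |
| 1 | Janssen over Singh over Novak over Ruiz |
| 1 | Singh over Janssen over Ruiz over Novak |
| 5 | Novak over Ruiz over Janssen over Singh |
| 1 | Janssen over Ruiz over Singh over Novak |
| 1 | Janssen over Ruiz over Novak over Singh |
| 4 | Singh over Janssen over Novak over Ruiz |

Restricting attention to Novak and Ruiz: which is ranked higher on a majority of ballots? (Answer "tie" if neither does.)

Novak

Ballots ranking Novak above Ruiz: 2 + 1 + 5 + 4 = 12.
Ballots ranking Ruiz above Novak: 15 − 12 = 3.
Novak wins the head-to-head 12–3.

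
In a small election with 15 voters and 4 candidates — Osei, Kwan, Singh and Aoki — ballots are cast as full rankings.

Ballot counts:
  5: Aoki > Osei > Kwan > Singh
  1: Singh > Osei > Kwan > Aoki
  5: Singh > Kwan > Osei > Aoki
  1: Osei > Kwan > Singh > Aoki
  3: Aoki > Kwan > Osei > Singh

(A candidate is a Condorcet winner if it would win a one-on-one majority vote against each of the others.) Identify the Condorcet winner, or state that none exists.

Aoki

Pairwise majorities:
Osei vs Kwan: Kwan wins 8–7.
Osei–Singh: Osei 9–6.
Osei vs Aoki: Osei is ranked higher on 1+5+1 = 7 ballots, Aoki on 8. Aoki wins 8–7.
Kwan vs Singh: Kwan, 9–6.
Kwan vs Aoki: 1+5+1 = 7 for Kwan, 8 for Aoki — Aoki by 8–7.
Singh vs Aoki: Singh is ranked higher on 1+5+1 = 7 ballots, Aoki on 8. Aoki wins 8–7.
Only Aoki has no losses; Aoki is the Condorcet winner.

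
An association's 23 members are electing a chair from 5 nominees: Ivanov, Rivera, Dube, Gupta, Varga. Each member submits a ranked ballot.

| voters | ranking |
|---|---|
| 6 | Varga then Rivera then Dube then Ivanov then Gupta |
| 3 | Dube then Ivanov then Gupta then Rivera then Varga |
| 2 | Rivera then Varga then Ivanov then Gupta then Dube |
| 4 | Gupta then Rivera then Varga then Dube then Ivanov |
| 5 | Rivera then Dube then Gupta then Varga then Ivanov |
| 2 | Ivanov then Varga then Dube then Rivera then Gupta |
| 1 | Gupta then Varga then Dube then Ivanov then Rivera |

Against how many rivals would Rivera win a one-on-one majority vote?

Rivera against each rival (23 voters):
Rivera vs Ivanov: 17 to 6, Rivera.
Rivera vs Dube: Rivera is ranked higher on 6+2+4+5 = 17 ballots, Dube on 6. Rivera wins 17–6.
Rivera–Gupta: Rivera 15–8.
Rivera vs Varga: 14 to 9, Rivera.
Rivera beats Ivanov, Dube, Gupta, Varga — 4 pairwise wins.

4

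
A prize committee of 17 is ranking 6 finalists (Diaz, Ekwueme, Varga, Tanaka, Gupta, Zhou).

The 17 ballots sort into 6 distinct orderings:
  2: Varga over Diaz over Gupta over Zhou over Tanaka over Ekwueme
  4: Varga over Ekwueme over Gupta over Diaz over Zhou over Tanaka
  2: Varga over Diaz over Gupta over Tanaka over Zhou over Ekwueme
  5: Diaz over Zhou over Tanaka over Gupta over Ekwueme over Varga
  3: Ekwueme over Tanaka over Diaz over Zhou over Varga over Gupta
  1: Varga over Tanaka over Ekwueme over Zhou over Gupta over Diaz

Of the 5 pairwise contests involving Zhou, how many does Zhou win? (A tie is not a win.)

Zhou against each rival (17 jurors):
Zhou vs Diaz: 1 to 16, Diaz.
Zhou vs Ekwueme: 2+2+5 = 9 for Zhou, 8 for Ekwueme — Zhou by 9–8.
Zhou–Varga: Varga 9–8.
Zhou vs Tanaka: Zhou preferred on 2+4+5 = 11 ballots; Zhou wins 11–6.
Zhou vs Gupta: Zhou preferred on 5+3+1 = 9 ballots; Zhou wins 9–8.
Zhou beats Ekwueme, Tanaka, Gupta; loses to Diaz, Varga — 3 pairwise wins.

3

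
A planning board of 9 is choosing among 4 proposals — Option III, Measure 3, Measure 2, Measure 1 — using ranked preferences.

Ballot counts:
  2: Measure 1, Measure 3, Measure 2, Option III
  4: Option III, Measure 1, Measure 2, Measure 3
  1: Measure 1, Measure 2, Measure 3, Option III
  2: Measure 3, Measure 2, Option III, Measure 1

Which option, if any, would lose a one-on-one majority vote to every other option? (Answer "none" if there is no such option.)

Pairwise majorities:
Option III vs Measure 3: Measure 3 wins 5–4.
Option III vs Measure 2: Measure 2 wins 5–4.
Option III vs Measure 1: Option III is ranked higher on 4+2 = 6 ballots, Measure 1 on 3. Option III wins 6–3.
Measure 3–Measure 2: Measure 2 5–4.
Measure 3 vs Measure 1: 2 for Measure 3, 7 for Measure 1 — Measure 1 by 7–2.
Measure 2 vs Measure 1: Measure 1, 7–2.
No option is winless: Option III beats Measure 1; Measure 3 beats Option III; Measure 2 beats Option III; Measure 1 beats Measure 3. There is no Condorcet loser.

none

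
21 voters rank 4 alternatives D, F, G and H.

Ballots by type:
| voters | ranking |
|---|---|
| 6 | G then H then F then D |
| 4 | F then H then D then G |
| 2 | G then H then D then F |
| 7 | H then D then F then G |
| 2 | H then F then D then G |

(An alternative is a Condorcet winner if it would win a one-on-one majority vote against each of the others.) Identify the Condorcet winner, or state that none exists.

Head-to-head results (21 voters):
D vs F: 9 to 12, F.
D vs G: 4+7+2 = 13 for D, 8 for G — D by 13–8.
D vs H: D preferred on 0 ballots; H wins 21–0.
F vs G: 13 to 8, F.
F vs H: F is ranked higher on 4 ballots, H on 17. H wins 17–4.
G vs H: 8 to 13, H.
H wins every pairwise contest, so H is the Condorcet winner.

H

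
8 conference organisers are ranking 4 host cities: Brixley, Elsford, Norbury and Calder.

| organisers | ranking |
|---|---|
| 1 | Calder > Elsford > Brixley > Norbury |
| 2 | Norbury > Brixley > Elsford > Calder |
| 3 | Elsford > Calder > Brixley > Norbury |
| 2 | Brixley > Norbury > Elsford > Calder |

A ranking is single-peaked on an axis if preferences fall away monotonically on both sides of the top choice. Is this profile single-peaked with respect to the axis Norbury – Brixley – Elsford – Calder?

yes

Axis positions: Norbury=1, Brixley=2, Elsford=3, Calder=4.
Cluster 1 (peak Calder at position 4): ranking walks positions 4-3-2-1, expanding outward from the peak — single-peaked.
Cluster 2 (peak Norbury at position 1): ranking walks positions 1-2-3-4, expanding outward from the peak — single-peaked.
Cluster 3 (peak Elsford at position 3): ranking walks positions 3-4-2-1, expanding outward from the peak — single-peaked.
Cluster 4 (peak Brixley at position 2): ranking walks positions 2-1-3-4, expanding outward from the peak — single-peaked.
Every ranking is single-peaked on this axis.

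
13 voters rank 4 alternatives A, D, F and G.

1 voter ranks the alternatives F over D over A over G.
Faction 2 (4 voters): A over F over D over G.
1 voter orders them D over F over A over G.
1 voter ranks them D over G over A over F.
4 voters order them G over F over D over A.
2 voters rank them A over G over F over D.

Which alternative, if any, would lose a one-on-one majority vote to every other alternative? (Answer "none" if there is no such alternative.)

Head-to-head results (13 voters):
A vs D: D, 7–6.
A vs F: 7 to 6, A.
A vs G: 1+4+1+2 = 8 for A, 5 for G — A by 8–5.
D vs F: 2 to 11, F.
D vs G: D, 7–6.
F vs G: G, 7–6.
Each alternative has at least one pairwise win (A beats F; D beats A; F beats D; G beats F) — no Condorcet loser.

none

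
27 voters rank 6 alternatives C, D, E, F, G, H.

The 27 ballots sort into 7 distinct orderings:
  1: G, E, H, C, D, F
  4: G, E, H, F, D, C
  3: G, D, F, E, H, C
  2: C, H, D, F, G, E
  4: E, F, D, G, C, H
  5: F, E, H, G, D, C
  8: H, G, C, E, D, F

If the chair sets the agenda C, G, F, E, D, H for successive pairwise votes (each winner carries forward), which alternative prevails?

H

Round 1: C vs G — 2–25, G advances.
Round 2: G vs F — 16–11, G advances.
Round 3: G vs E — 18–9, G advances.
Round 4: G vs D — 21–6, G advances.
Round 5: G vs H — 12–15, H advances.
The agenda winner is H.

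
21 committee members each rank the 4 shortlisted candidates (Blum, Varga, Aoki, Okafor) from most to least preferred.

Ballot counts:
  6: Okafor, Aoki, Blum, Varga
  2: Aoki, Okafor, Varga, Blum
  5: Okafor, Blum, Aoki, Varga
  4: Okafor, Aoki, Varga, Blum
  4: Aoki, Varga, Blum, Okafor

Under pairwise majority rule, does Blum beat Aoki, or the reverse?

Aoki

Ballots ranking Blum above Aoki: 5.
Ballots ranking Aoki above Blum: 21 − 5 = 16.
Aoki wins the head-to-head 16–5.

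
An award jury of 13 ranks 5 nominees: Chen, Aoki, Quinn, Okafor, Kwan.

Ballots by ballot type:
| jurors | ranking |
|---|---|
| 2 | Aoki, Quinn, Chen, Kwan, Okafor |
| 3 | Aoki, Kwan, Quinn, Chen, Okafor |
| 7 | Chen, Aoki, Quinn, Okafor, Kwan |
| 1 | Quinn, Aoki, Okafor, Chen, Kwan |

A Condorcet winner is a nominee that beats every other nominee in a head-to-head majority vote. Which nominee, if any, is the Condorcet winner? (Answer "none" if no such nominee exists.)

Head-to-head results (13 jurors):
Chen vs Aoki: 7 for Chen, 6 for Aoki — Chen by 7–6.
Chen vs Quinn: Chen, 7–6.
Chen vs Okafor: Chen wins 12–1.
Chen vs Kwan: 10 to 3, Chen.
Aoki–Quinn: Aoki 12–1.
Aoki vs Okafor: 2+3+7+1 = 13 for Aoki, 0 for Okafor — Aoki by 13–0.
Aoki vs Kwan: 2+3+7+1 = 13 for Aoki, 0 for Kwan — Aoki by 13–0.
Quinn vs Okafor: 2+3+7+1 = 13 for Quinn, 0 for Okafor — Quinn by 13–0.
Quinn vs Kwan: Quinn wins 10–3.
Okafor vs Kwan: 7+1 = 8 for Okafor, 5 for Kwan — Okafor by 8–5.
Chen defeats every rival head-to-head and is the Condorcet winner.

Chen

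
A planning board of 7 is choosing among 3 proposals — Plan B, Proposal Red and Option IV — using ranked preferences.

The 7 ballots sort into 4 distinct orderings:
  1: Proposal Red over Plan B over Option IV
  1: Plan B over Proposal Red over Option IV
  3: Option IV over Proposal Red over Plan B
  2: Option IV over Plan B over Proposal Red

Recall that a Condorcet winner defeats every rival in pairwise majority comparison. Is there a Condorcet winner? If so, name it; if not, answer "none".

Pairwise majorities:
Plan B vs Proposal Red: 1+2 = 3 for Plan B, 4 for Proposal Red — Proposal Red by 4–3.
Plan B vs Option IV: 1+1 = 2 for Plan B, 5 for Option IV — Option IV by 5–2.
Proposal Red vs Option IV: Proposal Red preferred on 1+1 = 2 ballots; Option IV wins 5–2.
Option IV defeats every rival head-to-head and is the Condorcet winner.

Option IV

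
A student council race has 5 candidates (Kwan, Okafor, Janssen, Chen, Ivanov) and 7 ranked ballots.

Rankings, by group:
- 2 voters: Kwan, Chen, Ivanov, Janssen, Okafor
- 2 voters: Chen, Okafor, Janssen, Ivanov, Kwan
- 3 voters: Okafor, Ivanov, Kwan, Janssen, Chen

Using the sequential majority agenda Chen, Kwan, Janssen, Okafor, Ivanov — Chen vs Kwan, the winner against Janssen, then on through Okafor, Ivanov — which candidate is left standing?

Round 1: Chen vs Kwan — 2–5, Kwan advances.
Round 2: Kwan vs Janssen — 5–2, Kwan advances.
Round 3: Kwan vs Okafor — 2–5, Okafor advances.
Round 4: Okafor vs Ivanov — 5–2, Okafor advances.
The agenda winner is Okafor.

Okafor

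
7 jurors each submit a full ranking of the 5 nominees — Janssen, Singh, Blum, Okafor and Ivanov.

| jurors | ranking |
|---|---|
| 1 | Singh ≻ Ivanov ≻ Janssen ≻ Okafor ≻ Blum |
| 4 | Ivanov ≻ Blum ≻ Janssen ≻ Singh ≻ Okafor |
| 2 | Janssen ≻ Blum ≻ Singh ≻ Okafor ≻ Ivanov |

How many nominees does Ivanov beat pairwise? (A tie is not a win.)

4

Ivanov against each rival (7 jurors):
Ivanov vs Janssen: Ivanov wins 5–2.
Ivanov vs Singh: Ivanov preferred on 4 ballots; Ivanov wins 4–3.
Ivanov vs Blum: 1+4 = 5 for Ivanov, 2 for Blum — Ivanov by 5–2.
Ivanov vs Okafor: 1+4 = 5 for Ivanov, 2 for Okafor — Ivanov by 5–2.
Ivanov beats Janssen, Singh, Blum, Okafor — 4 pairwise wins.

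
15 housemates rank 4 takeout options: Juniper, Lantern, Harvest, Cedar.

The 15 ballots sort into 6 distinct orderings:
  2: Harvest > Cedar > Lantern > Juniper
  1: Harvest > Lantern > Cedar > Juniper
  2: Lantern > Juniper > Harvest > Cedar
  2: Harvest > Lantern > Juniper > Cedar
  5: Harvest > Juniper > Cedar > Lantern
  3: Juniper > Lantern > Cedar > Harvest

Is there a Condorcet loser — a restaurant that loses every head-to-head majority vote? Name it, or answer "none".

Cedar

Head-to-head results (15 friends):
Juniper vs Lantern: Juniper wins 8–7.
Juniper–Harvest: Harvest 10–5.
Juniper vs Cedar: 2+2+5+3 = 12 for Juniper, 3 for Cedar — Juniper by 12–3.
Lantern vs Harvest: 5 to 10, Harvest.
Lantern vs Cedar: Lantern preferred on 1+2+2+3 = 8 ballots; Lantern wins 8–7.
Harvest vs Cedar: Harvest, 12–3.
Cedar is beaten in every head-to-head and is the Condorcet loser.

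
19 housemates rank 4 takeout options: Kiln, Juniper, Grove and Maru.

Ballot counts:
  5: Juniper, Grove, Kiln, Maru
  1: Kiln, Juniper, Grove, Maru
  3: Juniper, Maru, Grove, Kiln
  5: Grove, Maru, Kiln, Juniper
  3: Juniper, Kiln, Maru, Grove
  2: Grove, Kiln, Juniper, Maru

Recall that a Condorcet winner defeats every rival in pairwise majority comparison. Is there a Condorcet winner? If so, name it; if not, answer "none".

Head-to-head results (19 friends):
Kiln vs Juniper: Kiln preferred on 1+5+2 = 8 ballots; Juniper wins 11–8.
Kiln vs Grove: Grove, 15–4.
Kiln vs Maru: 5+1+3+2 = 11 for Kiln, 8 for Maru — Kiln by 11–8.
Juniper vs Grove: Juniper preferred on 5+1+3+3 = 12 ballots; Juniper wins 12–7.
Juniper vs Maru: Juniper preferred on 5+1+3+3+2 = 14 ballots; Juniper wins 14–5.
Grove vs Maru: Grove, 13–6.
Juniper defeats every rival head-to-head and is the Condorcet winner.

Juniper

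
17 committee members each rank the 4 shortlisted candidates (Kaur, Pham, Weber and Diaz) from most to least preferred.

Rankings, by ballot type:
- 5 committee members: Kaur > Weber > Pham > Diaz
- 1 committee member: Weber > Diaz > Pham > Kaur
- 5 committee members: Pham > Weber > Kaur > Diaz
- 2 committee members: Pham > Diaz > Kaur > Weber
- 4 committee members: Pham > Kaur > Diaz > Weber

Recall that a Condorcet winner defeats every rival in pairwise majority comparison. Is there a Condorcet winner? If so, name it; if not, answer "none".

Pham

Head-to-head results (17 committee members):
Kaur vs Pham: Pham, 12–5.
Kaur–Weber: Kaur 11–6.
Kaur vs Diaz: Kaur wins 14–3.
Pham vs Weber: 5+2+4 = 11 for Pham, 6 for Weber — Pham by 11–6.
Pham vs Diaz: Pham wins 16–1.
Weber vs Diaz: Weber, 11–6.
Only Pham has no losses; Pham is the Condorcet winner.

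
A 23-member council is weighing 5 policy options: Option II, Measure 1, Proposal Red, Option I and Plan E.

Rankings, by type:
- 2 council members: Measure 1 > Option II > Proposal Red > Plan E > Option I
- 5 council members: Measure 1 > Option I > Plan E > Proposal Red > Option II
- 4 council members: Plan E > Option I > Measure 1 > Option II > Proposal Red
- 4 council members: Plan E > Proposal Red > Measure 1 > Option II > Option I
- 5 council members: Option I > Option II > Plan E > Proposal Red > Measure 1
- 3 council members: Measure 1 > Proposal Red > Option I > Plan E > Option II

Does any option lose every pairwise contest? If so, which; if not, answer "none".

Pairwise majorities:
Option II vs Measure 1: 5 for Option II, 18 for Measure 1 — Measure 1 by 18–5.
Option II vs Proposal Red: Option II preferred on 2+4+5 = 11 ballots; Proposal Red wins 12–11.
Option II–Option I: Option I 17–6.
Option II vs Plan E: Plan E, 16–7.
Measure 1 vs Proposal Red: 2+5+4+3 = 14 for Measure 1, 9 for Proposal Red — Measure 1 by 14–9.
Measure 1 vs Option I: Measure 1 is ranked higher on 2+5+4+3 = 14 ballots, Option I on 9. Measure 1 wins 14–9.
Measure 1 vs Plan E: 2+5+3 = 10 for Measure 1, 13 for Plan E — Plan E by 13–10.
Proposal Red vs Option I: Proposal Red is ranked higher on 2+4+3 = 9 ballots, Option I on 14. Option I wins 14–9.
Proposal Red vs Plan E: 5 to 18, Plan E.
Option I–Plan E: Option I 13–10.
Option II is beaten in every head-to-head and is the Condorcet loser.

Option II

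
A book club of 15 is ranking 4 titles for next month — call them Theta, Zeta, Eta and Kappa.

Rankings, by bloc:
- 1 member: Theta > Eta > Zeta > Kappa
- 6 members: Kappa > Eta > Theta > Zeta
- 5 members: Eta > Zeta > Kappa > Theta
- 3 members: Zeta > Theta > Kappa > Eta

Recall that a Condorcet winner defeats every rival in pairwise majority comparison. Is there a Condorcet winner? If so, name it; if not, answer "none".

Check each pair by majority over 15 ballots:
Theta vs Zeta: Zeta, 8–7.
Theta–Eta: Eta 11–4.
Theta vs Kappa: Kappa, 11–4.
Zeta vs Eta: Eta wins 12–3.
Zeta–Kappa: Zeta 9–6.
Eta vs Kappa: Kappa wins 9–6.
Each book drops at least one matchup (Theta loses to Zeta; Zeta loses to Eta; Eta loses to Kappa; Kappa loses to Zeta); the cycle Zeta > Kappa > Eta > Zeta rules out a Condorcet winner.

none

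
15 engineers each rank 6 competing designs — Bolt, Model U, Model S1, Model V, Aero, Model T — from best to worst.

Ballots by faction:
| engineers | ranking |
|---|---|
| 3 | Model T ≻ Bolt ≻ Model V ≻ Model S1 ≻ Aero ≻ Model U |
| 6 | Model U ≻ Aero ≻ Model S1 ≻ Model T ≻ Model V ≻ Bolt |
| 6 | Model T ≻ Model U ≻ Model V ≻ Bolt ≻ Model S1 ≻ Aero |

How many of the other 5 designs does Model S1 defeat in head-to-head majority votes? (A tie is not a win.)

1

Model S1 against each rival (15 engineers):
Model S1 vs Bolt: Model S1 is ranked higher on 6 ballots, Bolt on 9. Bolt wins 9–6.
Model S1 vs Model U: Model S1 is ranked higher on 3 ballots, Model U on 12. Model U wins 12–3.
Model S1 vs Model V: Model V, 9–6.
Model S1 vs Aero: Model S1 preferred on 3+6 = 9 ballots; Model S1 wins 9–6.
Model S1 vs Model T: Model T wins 9–6.
Model S1 beats Aero; loses to Bolt, Model U, Model V, Model T — 1 pairwise win.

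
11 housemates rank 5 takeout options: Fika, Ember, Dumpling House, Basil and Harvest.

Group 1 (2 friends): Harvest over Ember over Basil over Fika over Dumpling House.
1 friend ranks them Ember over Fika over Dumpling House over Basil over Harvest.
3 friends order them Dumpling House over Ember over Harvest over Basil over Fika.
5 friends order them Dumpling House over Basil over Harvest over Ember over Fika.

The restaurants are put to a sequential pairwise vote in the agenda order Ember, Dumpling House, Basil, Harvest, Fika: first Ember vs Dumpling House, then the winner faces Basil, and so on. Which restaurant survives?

Round 1: Ember vs Dumpling House — 3–8, Dumpling House advances.
Round 2: Dumpling House vs Basil — 9–2, Dumpling House advances.
Round 3: Dumpling House vs Harvest — 9–2, Dumpling House advances.
Round 4: Dumpling House vs Fika — 8–3, Dumpling House advances.
Dumpling House survives the agenda.

Dumpling House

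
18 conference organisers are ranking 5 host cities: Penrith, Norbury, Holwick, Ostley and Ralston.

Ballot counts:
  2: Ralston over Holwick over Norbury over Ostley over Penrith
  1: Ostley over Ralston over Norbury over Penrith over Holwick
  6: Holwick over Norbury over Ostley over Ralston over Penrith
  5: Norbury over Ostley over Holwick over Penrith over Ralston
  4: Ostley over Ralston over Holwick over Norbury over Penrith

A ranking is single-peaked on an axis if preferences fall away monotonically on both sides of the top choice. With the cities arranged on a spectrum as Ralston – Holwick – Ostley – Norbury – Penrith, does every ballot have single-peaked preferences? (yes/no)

Axis positions: Ralston=1, Holwick=2, Ostley=3, Norbury=4, Penrith=5.
Faction 1: ranking walks positions 1-2-4-3-5; Norbury is ranked above Ostley even though Ostley lies between Norbury and the peak Ralston on the axis — preferences dip and rise again. Not single-peaked.
Faction 2: ranking walks positions 3-1-4-5-2; Ralston is ranked above Holwick even though Holwick lies between Ralston and the peak Ostley on the axis — preferences dip and rise again. Not single-peaked.
Faction 3: ranking walks positions 2-4-3-1-5; Norbury is ranked above Ostley even though Ostley lies between Norbury and the peak Holwick on the axis — preferences dip and rise again. Not single-peaked.
Faction 4 (peak Norbury at position 4): ranking walks positions 4-3-2-5-1, expanding outward from the peak — single-peaked.
Faction 5: ranking walks positions 3-1-2-4-5; Ralston is ranked above Holwick even though Holwick lies between Ralston and the peak Ostley on the axis — preferences dip and rise again. Not single-peaked.
Faction 1 violates single-peakedness, so the profile is not single-peaked on this axis.

no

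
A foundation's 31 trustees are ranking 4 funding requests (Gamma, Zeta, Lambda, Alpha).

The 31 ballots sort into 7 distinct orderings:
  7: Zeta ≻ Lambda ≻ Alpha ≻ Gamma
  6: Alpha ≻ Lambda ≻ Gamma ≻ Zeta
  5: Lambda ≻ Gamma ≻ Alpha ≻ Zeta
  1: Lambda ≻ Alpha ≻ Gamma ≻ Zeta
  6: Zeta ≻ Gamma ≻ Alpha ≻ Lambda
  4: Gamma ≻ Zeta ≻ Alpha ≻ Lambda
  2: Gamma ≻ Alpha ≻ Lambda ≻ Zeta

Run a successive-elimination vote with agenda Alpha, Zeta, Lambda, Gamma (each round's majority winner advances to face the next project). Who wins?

Gamma

Round 1: Alpha vs Zeta — 14–17, Zeta advances.
Round 2: Zeta vs Lambda — 17–14, Zeta advances.
Round 3: Zeta vs Gamma — 13–18, Gamma advances.
Gamma survives the agenda.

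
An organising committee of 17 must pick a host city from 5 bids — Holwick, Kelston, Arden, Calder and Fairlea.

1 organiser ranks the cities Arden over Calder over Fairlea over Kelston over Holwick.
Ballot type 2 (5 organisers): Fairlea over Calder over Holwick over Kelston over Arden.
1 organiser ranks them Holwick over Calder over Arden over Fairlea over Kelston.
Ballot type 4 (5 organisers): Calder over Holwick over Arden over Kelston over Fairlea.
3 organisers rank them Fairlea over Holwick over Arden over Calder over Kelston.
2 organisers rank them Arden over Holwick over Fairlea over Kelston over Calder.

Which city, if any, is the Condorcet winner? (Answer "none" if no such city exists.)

none

Check each pair by majority over 17 ballots:
Holwick–Kelston: Holwick 16–1.
Holwick vs Arden: Holwick is ranked higher on 5+1+5+3 = 14 ballots, Arden on 3. Holwick wins 14–3.
Holwick–Calder: Calder 11–6.
Holwick vs Fairlea: Fairlea wins 9–8.
Kelston vs Arden: Arden wins 12–5.
Kelston–Calder: Calder 15–2.
Kelston–Fairlea: Fairlea 12–5.
Arden–Calder: Calder 11–6.
Arden vs Fairlea: Arden wins 9–8.
Calder–Fairlea: Fairlea 10–7.
No city is unbeaten: Holwick loses to Calder; Kelston loses to Holwick; Arden loses to Holwick; Calder loses to Fairlea; Fairlea loses to Arden. In particular Holwick > Arden > Fairlea > Holwick is a majority cycle — no Condorcet winner exists.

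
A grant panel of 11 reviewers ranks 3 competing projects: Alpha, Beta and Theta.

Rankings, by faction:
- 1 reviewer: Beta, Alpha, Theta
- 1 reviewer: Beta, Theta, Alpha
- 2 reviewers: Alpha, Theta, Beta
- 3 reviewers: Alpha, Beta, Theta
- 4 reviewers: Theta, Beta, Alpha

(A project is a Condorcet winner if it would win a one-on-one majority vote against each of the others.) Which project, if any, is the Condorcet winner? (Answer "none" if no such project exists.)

none

Check each pair by majority over 11 ballots:
Alpha vs Beta: Beta wins 6–5.
Alpha vs Theta: Alpha preferred on 1+2+3 = 6 ballots; Alpha wins 6–5.
Beta–Theta: Theta 6–5.
Every project loses at least once (Alpha loses to Beta; Beta loses to Theta; Theta loses to Alpha). The majority relation contains the cycle Alpha > Theta > Beta > Alpha, so there is no Condorcet winner.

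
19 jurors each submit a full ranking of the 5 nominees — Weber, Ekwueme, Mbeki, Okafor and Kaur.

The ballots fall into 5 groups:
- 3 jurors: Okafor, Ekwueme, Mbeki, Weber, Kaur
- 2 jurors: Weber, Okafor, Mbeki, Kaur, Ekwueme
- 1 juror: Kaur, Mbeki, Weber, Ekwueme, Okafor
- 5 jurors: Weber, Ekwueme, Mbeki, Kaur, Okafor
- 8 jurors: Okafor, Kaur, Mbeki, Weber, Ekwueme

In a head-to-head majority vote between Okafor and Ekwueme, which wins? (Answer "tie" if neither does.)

Okafor

Ballots ranking Okafor above Ekwueme: 3 + 2 + 8 = 13.
Ballots ranking Ekwueme above Okafor: 19 − 13 = 6.
Okafor wins the head-to-head 13–6.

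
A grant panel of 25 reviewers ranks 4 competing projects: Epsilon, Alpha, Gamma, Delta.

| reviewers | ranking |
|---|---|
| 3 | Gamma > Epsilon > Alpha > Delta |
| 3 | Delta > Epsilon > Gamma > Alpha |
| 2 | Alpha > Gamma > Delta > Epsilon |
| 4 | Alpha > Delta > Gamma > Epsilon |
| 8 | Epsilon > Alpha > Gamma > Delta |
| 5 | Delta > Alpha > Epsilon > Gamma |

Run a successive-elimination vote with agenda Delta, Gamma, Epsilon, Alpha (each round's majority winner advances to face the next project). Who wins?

Round 1: Delta vs Gamma — 12–13, Gamma advances.
Round 2: Gamma vs Epsilon — 9–16, Epsilon advances.
Round 3: Epsilon vs Alpha — 14–11, Epsilon advances.
Epsilon survives the agenda.

Epsilon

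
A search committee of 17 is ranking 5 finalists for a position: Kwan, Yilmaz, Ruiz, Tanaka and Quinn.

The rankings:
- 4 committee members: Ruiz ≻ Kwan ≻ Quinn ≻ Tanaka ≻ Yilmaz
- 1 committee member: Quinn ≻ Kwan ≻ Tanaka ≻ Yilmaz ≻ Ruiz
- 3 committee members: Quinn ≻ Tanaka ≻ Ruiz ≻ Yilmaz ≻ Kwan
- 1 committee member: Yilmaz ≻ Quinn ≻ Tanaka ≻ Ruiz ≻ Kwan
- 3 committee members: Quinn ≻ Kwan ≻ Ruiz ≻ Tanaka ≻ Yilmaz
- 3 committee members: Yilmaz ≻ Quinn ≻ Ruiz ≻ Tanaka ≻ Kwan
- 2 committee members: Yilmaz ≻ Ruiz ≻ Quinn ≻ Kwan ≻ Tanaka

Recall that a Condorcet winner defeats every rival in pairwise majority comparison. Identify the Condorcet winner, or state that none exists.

Check each pair by majority over 17 ballots:
Kwan–Yilmaz: Yilmaz 9–8.
Kwan–Ruiz: Ruiz 13–4.
Kwan vs Tanaka: Kwan wins 10–7.
Kwan vs Quinn: Quinn wins 13–4.
Yilmaz vs Ruiz: Ruiz, 10–7.
Yilmaz vs Tanaka: Tanaka wins 11–6.
Yilmaz vs Quinn: Quinn wins 11–6.
Ruiz vs Tanaka: Ruiz, 12–5.
Ruiz–Quinn: Quinn 11–6.
Tanaka–Quinn: Quinn 17–0.
Quinn wins every pairwise contest, so Quinn is the Condorcet winner.

Quinn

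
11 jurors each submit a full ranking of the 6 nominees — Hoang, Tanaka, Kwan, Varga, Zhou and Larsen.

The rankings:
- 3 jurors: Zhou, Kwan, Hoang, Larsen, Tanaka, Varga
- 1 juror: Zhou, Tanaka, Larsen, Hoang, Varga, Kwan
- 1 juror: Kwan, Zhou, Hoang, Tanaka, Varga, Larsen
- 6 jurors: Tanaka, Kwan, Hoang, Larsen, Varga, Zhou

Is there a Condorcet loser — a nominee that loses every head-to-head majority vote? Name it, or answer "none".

Head-to-head results (11 jurors):
Hoang vs Tanaka: Tanaka, 7–4.
Hoang vs Kwan: Hoang preferred on 1 ballot; Kwan wins 10–1.
Hoang vs Varga: Hoang is ranked higher on 3+1+1+6 = 11 ballots, Varga on 0. Hoang wins 11–0.
Hoang–Zhou: Hoang 6–5.
Hoang vs Larsen: 10 to 1, Hoang.
Tanaka vs Kwan: Tanaka, 7–4.
Tanaka vs Varga: Tanaka wins 11–0.
Tanaka vs Zhou: Tanaka is ranked higher on 6 ballots, Zhou on 5. Tanaka wins 6–5.
Tanaka vs Larsen: 1+1+6 = 8 for Tanaka, 3 for Larsen — Tanaka by 8–3.
Kwan–Varga: Kwan 10–1.
Kwan vs Zhou: Kwan, 7–4.
Kwan vs Larsen: Kwan preferred on 3+1+6 = 10 ballots; Kwan wins 10–1.
Varga vs Zhou: Varga preferred on 6 ballots; Varga wins 6–5.
Varga vs Larsen: Larsen, 10–1.
Zhou vs Larsen: 3+1+1 = 5 for Zhou, 6 for Larsen — Larsen by 6–5.
Zhou is beaten in every head-to-head and is the Condorcet loser.

Zhou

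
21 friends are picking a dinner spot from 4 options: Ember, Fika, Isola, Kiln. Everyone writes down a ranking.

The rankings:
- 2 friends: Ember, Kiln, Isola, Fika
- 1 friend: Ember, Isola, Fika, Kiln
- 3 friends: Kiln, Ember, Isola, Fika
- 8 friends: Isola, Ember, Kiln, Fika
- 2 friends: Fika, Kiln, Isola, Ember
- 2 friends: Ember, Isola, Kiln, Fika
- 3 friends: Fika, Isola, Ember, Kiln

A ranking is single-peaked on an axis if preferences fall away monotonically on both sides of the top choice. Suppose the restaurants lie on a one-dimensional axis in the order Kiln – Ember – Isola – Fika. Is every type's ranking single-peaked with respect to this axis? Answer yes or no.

Axis positions: Kiln=1, Ember=2, Isola=3, Fika=4.
Type 1 (peak Ember at position 2): ranking walks positions 2-1-3-4, expanding outward from the peak — single-peaked.
Type 2 (peak Ember at position 2): ranking walks positions 2-3-4-1, expanding outward from the peak — single-peaked.
Type 3 (peak Kiln at position 1): ranking walks positions 1-2-3-4, expanding outward from the peak — single-peaked.
Type 4 (peak Isola at position 3): ranking walks positions 3-2-1-4, expanding outward from the peak — single-peaked.
Type 5: ranking walks positions 4-1-3-2; Kiln is ranked above Isola even though Isola lies between Kiln and the peak Fika on the axis — preferences dip and rise again. Not single-peaked.
Type 6 (peak Ember at position 2): ranking walks positions 2-3-1-4, expanding outward from the peak — single-peaked.
Type 7 (peak Fika at position 4): ranking walks positions 4-3-2-1, expanding outward from the peak — single-peaked.
Type 5 violates single-peakedness, so the profile is not single-peaked on this axis.

no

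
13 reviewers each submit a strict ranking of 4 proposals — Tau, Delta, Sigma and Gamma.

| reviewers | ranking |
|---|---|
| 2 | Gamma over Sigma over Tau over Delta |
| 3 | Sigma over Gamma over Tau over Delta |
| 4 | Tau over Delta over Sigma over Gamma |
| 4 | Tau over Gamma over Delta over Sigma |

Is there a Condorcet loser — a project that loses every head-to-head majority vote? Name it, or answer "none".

Pairwise majorities:
Tau vs Delta: 13 to 0, Tau.
Tau vs Sigma: Tau, 8–5.
Tau vs Gamma: 4+4 = 8 for Tau, 5 for Gamma — Tau by 8–5.
Delta vs Sigma: 8 to 5, Delta.
Delta–Gamma: Gamma 9–4.
Sigma vs Gamma: Sigma is ranked higher on 3+4 = 7 ballots, Gamma on 6. Sigma wins 7–6.
Every project wins at least one matchup (Tau beats Delta; Delta beats Sigma; Sigma beats Gamma; Gamma beats Delta), so there is no Condorcet loser.

none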